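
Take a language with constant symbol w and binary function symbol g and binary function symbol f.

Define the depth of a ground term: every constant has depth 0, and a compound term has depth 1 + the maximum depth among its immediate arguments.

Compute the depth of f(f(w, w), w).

depth(f(w, w)) = 1 + max(0, 0) = 1
depth(f(f(w, w), w)) = 1 + max(1, 0) = 2

2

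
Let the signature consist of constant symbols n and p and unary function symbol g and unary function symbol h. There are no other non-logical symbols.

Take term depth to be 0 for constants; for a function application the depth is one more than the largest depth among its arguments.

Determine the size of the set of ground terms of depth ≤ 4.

62

Count level by level. With function symbols g/1, h/1, the terms of depth ≤ k are the 2 constants together with each function applied to depth-≤(k−1) tuples, so N_k = 2 + N_{k-1} + N_{k-1}.
N_0 = 2
N_1 = 2 + 2 + 2 = 6
N_2 = 2 + 6 + 6 = 14
N_3 = 2 + 14 + 14 = 30
N_4 = 2 + 30 + 30 = 62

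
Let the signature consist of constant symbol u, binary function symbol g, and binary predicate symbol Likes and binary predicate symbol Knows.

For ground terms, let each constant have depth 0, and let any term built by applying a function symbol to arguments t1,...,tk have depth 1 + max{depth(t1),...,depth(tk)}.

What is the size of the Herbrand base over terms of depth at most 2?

50

First count ground terms of depth ≤ 2.
If N_k denotes the number of depth-≤k ground terms, the 1 constant gives N_0 = 1, and each function symbol of arity r contributes N_{k-1}^r new terms at level k: N_k = 1 + N_{k-1}^2.
N_0 = 1
N_1 = 1 + 1^2 = 2
N_2 = 1 + 2^2 = 5
So |H| = 5.
Ground atoms are formed by filling each argument slot of a predicate with a term from H, so an r-ary predicate gives |H|^r atoms:
  Likes: 5^2 = 25;  Knows: 5^2 = 25
Total ground atoms: 25 + 25 = 50.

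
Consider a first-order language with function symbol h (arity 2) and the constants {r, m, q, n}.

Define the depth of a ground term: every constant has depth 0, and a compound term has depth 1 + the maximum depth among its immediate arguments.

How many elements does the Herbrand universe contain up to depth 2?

404

Let N_k count ground terms of depth at most k. Each non-constant term of depth ≤ k is some function symbol applied to depth-≤(k−1) arguments, giving N_k = 4 + N_{k-1}^2.
N_0 = 4
N_1 = 4 + 4^2 = 20
N_2 = 4 + 20^2 = 404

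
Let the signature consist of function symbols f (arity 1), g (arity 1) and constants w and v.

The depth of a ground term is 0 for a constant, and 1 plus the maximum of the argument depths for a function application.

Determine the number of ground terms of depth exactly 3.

Count level by level. With function symbols f/1, g/1, the terms of depth ≤ k are the 2 constants together with each function applied to depth-≤(k−1) tuples, so N_k = 2 + N_{k-1} + N_{k-1}.
N_0 = 2
N_1 = 2 + 2 + 2 = 6
N_2 = 2 + 6 + 6 = 14
N_3 = 2 + 14 + 14 = 30
Terms of depth exactly 3: N_3 − N_2 = 30 − 14 = 16.

16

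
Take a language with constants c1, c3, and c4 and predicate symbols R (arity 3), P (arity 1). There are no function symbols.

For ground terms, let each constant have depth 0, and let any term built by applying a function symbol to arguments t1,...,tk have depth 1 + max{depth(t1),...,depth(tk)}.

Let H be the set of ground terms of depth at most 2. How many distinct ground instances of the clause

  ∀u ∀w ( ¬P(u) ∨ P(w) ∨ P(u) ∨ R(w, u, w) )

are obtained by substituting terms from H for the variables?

Ground terms of depth ≤ 2:
  With no function symbols every ground term is a constant, so there are exactly 3 ground terms at every depth bound.
  N_0 = 3
  N_1 = 3
  N_2 = 3
  Explicitly: c1, c3, c4.
So there are 3 ground terms available for substitution.
There are 2 variables to instantiate (u, w), each occurring in at least one literal, so different choices give different ground instances.
Number of ground instances = 3^2 = 9.

9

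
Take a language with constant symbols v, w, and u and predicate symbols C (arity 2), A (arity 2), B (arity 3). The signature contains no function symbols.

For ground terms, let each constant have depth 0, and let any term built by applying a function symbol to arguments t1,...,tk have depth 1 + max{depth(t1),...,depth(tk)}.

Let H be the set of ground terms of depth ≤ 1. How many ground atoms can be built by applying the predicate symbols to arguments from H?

45

First count ground terms of depth ≤ 1.
With no function symbols every ground term is a constant, so there are exactly 3 ground terms at every depth bound.
N_0 = 3
N_1 = 3
Explicitly: v, w, u.
So |H| = 3.
Each predicate of arity r yields |H|^r ground atoms (one per choice of an r-tuple from H):
  C: 3^2 = 9;  A: 3^2 = 9;  B: 3^3 = 27
Total ground atoms: 9 + 9 + 27 = 45.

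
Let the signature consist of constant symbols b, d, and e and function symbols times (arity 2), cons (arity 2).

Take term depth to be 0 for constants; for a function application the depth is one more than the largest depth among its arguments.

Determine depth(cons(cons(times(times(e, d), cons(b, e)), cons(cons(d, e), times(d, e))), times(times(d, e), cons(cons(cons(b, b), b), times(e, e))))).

depth(times(e, d)) = 1 + max(0, 0) = 1
depth(cons(b, e)) = 1 + max(0, 0) = 1
depth(times(times(e, d), cons(b, e))) = 1 + max(1, 1) = 2
depth(cons(d, e)) = 1 + max(0, 0) = 1
depth(times(d, e)) = 1 + max(0, 0) = 1
depth(cons(cons(d, e), times(d, e))) = 1 + max(1, 1) = 2
depth(cons(times(times(e, d), cons(b, e)), cons(cons(d, e), times(d, e)))) = 1 + max(2, 2) = 3
depth(cons(b, b)) = 1 + max(0, 0) = 1
depth(cons(cons(b, b), b)) = 1 + max(1, 0) = 2
depth(times(e, e)) = 1 + max(0, 0) = 1
depth(cons(cons(cons(b, b), b), times(e, e))) = 1 + max(2, 1) = 3
depth(times(times(d, e), cons(cons(cons(b, b), b), times(e, e)))) = 1 + max(1, 3) = 4
depth(cons(cons(times(times(e, d), cons(b, e)), cons(cons(d, e), times(d, e))), times(times(d, e), cons(cons(cons(b, b), b), times(e, e))))) = 1 + max(3, 4) = 5

5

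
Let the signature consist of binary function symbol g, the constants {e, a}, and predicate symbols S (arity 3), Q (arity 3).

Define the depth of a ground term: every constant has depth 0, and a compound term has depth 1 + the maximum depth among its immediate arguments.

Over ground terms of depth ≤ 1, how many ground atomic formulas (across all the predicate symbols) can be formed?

432

First count ground terms of depth ≤ 1.
Let N_k count ground terms of depth at most k. Each non-constant term of depth ≤ k is some function symbol applied to depth-≤(k−1) arguments, giving N_k = 2 + N_{k-1}^2.
N_0 = 2
N_1 = 2 + 2^2 = 6
So |H| = 6.
A ground atom is a predicate applied to a tuple of terms from H, so the count is the sum over predicates of |H|^arity:
  S: 6^3 = 216;  Q: 6^3 = 216
Total ground atoms: 216 + 216 = 432.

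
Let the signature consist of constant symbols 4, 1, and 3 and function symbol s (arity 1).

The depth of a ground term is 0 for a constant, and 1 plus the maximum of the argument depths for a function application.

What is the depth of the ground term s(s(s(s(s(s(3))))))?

6

depth(s(3)) = 1 + depth(3) = 1 + 0 = 1
depth(s(s(3))) = 1 + depth(s(3)) = 1 + 1 = 2
depth(s(s(s(3)))) = 1 + depth(s(s(3))) = 1 + 2 = 3
depth(s(s(s(s(3))))) = 1 + depth(s(s(s(3)))) = 1 + 3 = 4
depth(s(s(s(s(s(3)))))) = 1 + depth(s(s(s(s(3))))) = 1 + 4 = 5
depth(s(s(s(s(s(s(3))))))) = 1 + depth(s(s(s(s(s(3)))))) = 1 + 5 = 6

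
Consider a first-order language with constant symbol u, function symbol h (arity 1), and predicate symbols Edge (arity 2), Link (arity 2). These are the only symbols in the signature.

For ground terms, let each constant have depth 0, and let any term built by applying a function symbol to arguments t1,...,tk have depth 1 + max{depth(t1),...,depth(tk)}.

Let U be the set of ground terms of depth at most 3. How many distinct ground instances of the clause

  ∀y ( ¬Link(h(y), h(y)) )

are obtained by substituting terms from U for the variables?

4

Ground terms of depth ≤ 3:
  Let N_k = |{terms of depth ≤ k}|. Then N_0 = 1 and N_k = 1 + N_{k-1} for k ≥ 1 (one summand per function symbol, arity giving the exponent).
  N_0 = 1
  N_1 = 1 + 1 = 2
  N_2 = 1 + 2 = 3
  N_3 = 1 + 3 = 4
  Explicitly: u, h(u), h(h(u)), h(h(h(u))).
So there are 4 ground terms available for substitution.
The clause has 1 distinct variable (y), which appears in the body. In the free term algebra distinct substitutions yield syntactically distinct ground instances.
Number of ground instances = 4.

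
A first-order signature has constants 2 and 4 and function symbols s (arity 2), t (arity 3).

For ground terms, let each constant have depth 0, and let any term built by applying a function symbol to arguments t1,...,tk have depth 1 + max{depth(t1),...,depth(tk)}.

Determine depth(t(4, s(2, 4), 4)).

depth(s(2, 4)) = 1 + max(0, 0) = 1
depth(t(4, s(2, 4), 4)) = 1 + max(0, 1, 0) = 2

2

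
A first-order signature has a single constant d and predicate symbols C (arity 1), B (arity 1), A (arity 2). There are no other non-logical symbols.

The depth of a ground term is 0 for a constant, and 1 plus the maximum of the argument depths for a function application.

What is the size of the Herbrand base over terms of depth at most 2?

First count ground terms of depth ≤ 2.
With no function symbols every ground term is a constant, so there is exactly 1 ground term at every depth bound.
N_0 = 1
N_1 = 1
N_2 = 1
Explicitly: d.
So |H| = 1.
Each predicate of arity r yields |H|^r ground atoms (one per choice of an r-tuple from H):
  C: 1;  B: 1;  A: 1^2 = 1
Total ground atoms: 1 + 1 + 1 = 3.

3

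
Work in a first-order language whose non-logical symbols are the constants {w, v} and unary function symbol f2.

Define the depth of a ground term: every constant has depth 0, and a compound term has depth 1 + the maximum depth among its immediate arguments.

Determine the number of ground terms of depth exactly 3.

2

Let N_k count ground terms of depth at most k. Each non-constant term of depth ≤ k is some function symbol applied to depth-≤(k−1) arguments, giving N_k = 2 + N_{k-1}.
N_0 = 2
N_1 = 2 + 2 = 4
N_2 = 2 + 4 = 6
N_3 = 2 + 6 = 8
Terms of depth exactly 3: N_3 − N_2 = 8 − 6 = 2.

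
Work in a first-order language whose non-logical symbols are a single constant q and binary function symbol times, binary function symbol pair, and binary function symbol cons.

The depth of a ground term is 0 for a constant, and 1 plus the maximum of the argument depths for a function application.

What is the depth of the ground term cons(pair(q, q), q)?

2

depth(pair(q, q)) = 1 + max(0, 0) = 1
depth(cons(pair(q, q), q)) = 1 + max(1, 0) = 2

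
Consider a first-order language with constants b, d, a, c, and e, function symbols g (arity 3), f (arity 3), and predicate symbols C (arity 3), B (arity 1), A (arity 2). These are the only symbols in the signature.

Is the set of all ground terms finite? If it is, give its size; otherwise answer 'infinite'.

The signature has at least one function symbol (g, arity 3) and at least one constant (b).
Iterating g gives infinitely many distinct ground terms: b, g(b, b, b), g(g(b, b, b), g(b, b, b), g(b, b, b)), ...
So the Herbrand universe is infinite.

infinite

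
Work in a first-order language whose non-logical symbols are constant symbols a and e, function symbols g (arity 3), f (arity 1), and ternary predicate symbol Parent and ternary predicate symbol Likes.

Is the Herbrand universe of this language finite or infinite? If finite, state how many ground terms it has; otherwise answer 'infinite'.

infinite

The signature has at least one function symbol (g, arity 3) and at least one constant (a).
Iterating g gives infinitely many distinct ground terms: a, g(a, a, a), g(g(a, a, a), g(a, a, a), g(a, a, a)), ...
So the Herbrand universe is infinite.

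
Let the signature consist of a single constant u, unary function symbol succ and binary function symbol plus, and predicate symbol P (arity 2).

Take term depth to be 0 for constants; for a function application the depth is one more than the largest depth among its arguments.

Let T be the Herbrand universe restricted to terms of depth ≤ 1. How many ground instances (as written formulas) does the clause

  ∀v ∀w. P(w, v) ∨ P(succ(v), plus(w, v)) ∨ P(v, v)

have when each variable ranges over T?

Ground terms of depth ≤ 1:
  Write N_k for the number of ground terms of depth ≤ k. A term of depth ≤ k is either a constant or a function symbol applied to arguments of depth ≤ k−1, so N_k = 1 + N_{k-1} + N_{k-1}^2.
  N_0 = 1
  N_1 = 1 + 1 + 1^2 = 3
  Explicitly: u, succ(u), plus(u, u).
So there are 3 ground terms available for substitution.
Each of v, w ranges independently over the available ground terms, and distinct assignments produce distinct instances.
Number of ground instances = 3^2 = 9.

9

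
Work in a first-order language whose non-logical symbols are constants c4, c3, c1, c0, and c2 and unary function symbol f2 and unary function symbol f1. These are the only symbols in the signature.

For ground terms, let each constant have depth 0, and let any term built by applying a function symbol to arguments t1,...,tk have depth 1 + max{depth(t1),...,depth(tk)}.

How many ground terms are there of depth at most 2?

Count level by level. With function symbols f2/1, f1/1, the terms of depth ≤ k are the 5 constants together with each function applied to depth-≤(k−1) tuples, so N_k = 5 + N_{k-1} + N_{k-1}.
N_0 = 5
N_1 = 5 + 5 + 5 = 15
N_2 = 5 + 15 + 15 = 35

35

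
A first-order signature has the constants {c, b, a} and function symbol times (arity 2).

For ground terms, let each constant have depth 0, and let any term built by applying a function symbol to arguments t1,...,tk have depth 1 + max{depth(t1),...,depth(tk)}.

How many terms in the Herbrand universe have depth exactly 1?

9

Let N_k = |{terms of depth ≤ k}|. Then N_0 = 3 and N_k = 3 + N_{k-1}^2 for k ≥ 1 (one summand per function symbol, arity giving the exponent).
N_0 = 3
N_1 = 3 + 3^2 = 12
Terms of depth exactly 1: N_1 − N_0 = 12 − 3 = 9.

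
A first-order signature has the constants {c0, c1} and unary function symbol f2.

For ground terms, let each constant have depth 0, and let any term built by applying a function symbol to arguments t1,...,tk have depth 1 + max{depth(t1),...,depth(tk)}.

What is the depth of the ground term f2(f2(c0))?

2

depth(f2(c0)) = 1 + depth(c0) = 1 + 0 = 1
depth(f2(f2(c0))) = 1 + depth(f2(c0)) = 1 + 1 = 2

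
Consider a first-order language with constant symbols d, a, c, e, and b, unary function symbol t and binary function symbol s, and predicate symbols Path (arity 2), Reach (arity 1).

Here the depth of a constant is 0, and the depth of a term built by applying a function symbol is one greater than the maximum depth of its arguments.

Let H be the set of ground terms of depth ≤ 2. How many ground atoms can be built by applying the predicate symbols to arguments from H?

1601490

First count ground terms of depth ≤ 2.
Count level by level. With function symbols t/1, s/2, the terms of depth ≤ k are the 5 constants together with each function applied to depth-≤(k−1) tuples, so N_k = 5 + N_{k-1} + N_{k-1}^2.
N_0 = 5
N_1 = 5 + 5 + 5^2 = 35
N_2 = 5 + 35 + 35^2 = 1265
So |H| = 1265.
A ground atom is a predicate applied to a tuple of terms from H, so the count is the sum over predicates of |H|^arity:
  Path: 1265^2 = 1600225;  Reach: 1265
Total ground atoms: 1600225 + 1265 = 1601490.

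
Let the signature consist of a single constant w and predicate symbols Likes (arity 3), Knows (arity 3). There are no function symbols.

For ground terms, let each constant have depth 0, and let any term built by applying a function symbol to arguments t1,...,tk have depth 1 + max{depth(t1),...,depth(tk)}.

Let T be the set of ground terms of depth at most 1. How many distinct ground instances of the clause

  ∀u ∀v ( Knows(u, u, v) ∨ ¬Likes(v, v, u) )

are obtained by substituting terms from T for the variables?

Ground terms of depth ≤ 1:
  With no function symbols every ground term is a constant, so there is exactly 1 ground term at every depth bound.
  N_0 = 1
  N_1 = 1
  Explicitly: w.
So there is exactly 1 ground term available for substitution.
There are 2 variables to instantiate (u, v), each occurring in at least one literal, so different choices give different ground instances.
Number of ground instances = 1^2 = 1.

1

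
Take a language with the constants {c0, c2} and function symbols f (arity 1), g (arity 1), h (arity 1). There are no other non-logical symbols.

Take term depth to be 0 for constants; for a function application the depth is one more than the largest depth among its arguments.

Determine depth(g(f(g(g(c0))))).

4

depth(g(c0)) = 1 + depth(c0) = 1 + 0 = 1
depth(g(g(c0))) = 1 + depth(g(c0)) = 1 + 1 = 2
depth(f(g(g(c0)))) = 1 + depth(g(g(c0))) = 1 + 2 = 3
depth(g(f(g(g(c0))))) = 1 + depth(f(g(g(c0)))) = 1 + 3 = 4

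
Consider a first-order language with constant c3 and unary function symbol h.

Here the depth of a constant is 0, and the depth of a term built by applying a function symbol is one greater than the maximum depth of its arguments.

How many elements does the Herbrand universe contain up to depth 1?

2

If N_k denotes the number of depth-≤k ground terms, the 1 constant gives N_0 = 1, and each function symbol of arity r contributes N_{k-1}^r new terms at level k: N_k = 1 + N_{k-1}.
N_0 = 1
N_1 = 1 + 1 = 2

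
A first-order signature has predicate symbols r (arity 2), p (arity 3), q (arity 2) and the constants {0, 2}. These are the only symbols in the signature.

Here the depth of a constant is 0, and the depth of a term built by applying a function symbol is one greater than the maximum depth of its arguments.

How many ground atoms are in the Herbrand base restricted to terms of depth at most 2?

First count ground terms of depth ≤ 2.
With no function symbols every ground term is a constant, so there are exactly 2 ground terms at every depth bound.
N_0 = 2
N_1 = 2
N_2 = 2
Explicitly: 0, 2.
So |H| = 2.
Each predicate of arity r yields |H|^r ground atoms (one per choice of an r-tuple from H):
  r: 2^2 = 4;  p: 2^3 = 8;  q: 2^2 = 4
Total ground atoms: 4 + 8 + 4 = 16.

16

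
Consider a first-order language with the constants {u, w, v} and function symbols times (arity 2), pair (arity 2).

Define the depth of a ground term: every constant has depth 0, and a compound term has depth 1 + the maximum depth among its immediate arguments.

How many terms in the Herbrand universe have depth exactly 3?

If N_k denotes the number of depth-≤k ground terms, the 3 constants give N_0 = 3, and each function symbol of arity r contributes N_{k-1}^r new terms at level k: N_k = 3 + N_{k-1}^2 + N_{k-1}^2.
N_0 = 3
N_1 = 3 + 3^2 + 3^2 = 21
N_2 = 3 + 21^2 + 21^2 = 885
N_3 = 3 + 885^2 + 885^2 = 1566453
Terms of depth exactly 3: N_3 − N_2 = 1566453 − 885 = 1565568.

1565568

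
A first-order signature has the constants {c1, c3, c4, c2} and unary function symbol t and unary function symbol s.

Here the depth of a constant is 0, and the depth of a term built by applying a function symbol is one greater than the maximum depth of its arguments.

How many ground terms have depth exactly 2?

16

Let N_k count ground terms of depth at most k. Each non-constant term of depth ≤ k is some function symbol applied to depth-≤(k−1) arguments, giving N_k = 4 + N_{k-1} + N_{k-1}.
N_0 = 4
N_1 = 4 + 4 + 4 = 12
N_2 = 4 + 12 + 12 = 28
Terms of depth exactly 2: N_2 − N_1 = 28 − 12 = 16.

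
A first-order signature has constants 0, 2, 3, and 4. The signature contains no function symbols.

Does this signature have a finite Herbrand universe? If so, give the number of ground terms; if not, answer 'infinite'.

4

There are no function symbols, so every ground term is one of the 4 constants.
The Herbrand universe is {0, 2, 3, 4}, which is finite with 4 elements.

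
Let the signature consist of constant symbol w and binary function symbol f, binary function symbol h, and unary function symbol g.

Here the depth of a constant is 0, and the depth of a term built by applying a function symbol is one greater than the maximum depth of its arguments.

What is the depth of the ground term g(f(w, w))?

depth(f(w, w)) = 1 + max(0, 0) = 1
depth(g(f(w, w))) = 1 + depth(f(w, w)) = 1 + 1 = 2

2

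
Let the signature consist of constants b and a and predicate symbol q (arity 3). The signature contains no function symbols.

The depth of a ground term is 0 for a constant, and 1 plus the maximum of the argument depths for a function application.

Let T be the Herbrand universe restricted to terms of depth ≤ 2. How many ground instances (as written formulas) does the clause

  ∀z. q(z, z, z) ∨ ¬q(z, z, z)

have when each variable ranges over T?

Ground terms of depth ≤ 2:
  With no function symbols every ground term is a constant, so there are exactly 2 ground terms at every depth bound.
  N_0 = 2
  N_1 = 2
  N_2 = 2
  Explicitly: b, a.
So there are 2 ground terms available for substitution.
The clause has 1 distinct variable (z), which appears in the body. In the free term algebra distinct substitutions yield syntactically distinct ground instances.
Number of ground instances = 2.

2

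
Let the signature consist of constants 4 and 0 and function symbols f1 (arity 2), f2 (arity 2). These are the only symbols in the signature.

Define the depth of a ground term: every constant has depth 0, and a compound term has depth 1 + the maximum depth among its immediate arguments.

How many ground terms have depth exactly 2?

Write N_k for the number of ground terms of depth ≤ k. A term of depth ≤ k is either a constant or a function symbol applied to arguments of depth ≤ k−1, so N_k = 2 + N_{k-1}^2 + N_{k-1}^2.
N_0 = 2
N_1 = 2 + 2^2 + 2^2 = 10
N_2 = 2 + 10^2 + 10^2 = 202
Terms of depth exactly 2: N_2 − N_1 = 202 − 10 = 192.

192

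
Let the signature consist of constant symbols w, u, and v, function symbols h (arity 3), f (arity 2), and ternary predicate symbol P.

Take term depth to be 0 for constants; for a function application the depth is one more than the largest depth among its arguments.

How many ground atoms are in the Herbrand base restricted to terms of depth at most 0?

27

First count ground terms of depth ≤ 0.
Write N_k for the number of ground terms of depth ≤ k. A term of depth ≤ k is either a constant or a function symbol applied to arguments of depth ≤ k−1, so N_k = 3 + N_{k-1}^3 + N_{k-1}^2.
N_0 = 3
So |H| = 3.
Each predicate of arity r yields |H|^r ground atoms (one per choice of an r-tuple from H):
  P: 3^3 = 27
Total ground atoms: 27.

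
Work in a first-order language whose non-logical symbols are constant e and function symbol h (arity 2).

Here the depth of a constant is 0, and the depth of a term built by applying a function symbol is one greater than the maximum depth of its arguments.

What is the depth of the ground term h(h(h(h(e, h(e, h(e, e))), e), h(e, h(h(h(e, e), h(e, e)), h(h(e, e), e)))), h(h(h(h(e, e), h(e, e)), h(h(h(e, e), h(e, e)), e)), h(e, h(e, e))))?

depth(h(e, e)) = 1 + max(0, 0) = 1
depth(h(e, h(e, e))) = 1 + max(0, 1) = 2
depth(h(e, h(e, h(e, e)))) = 1 + max(0, 2) = 3
depth(h(h(e, h(e, h(e, e))), e)) = 1 + max(3, 0) = 4
depth(h(h(e, e), h(e, e))) = 1 + max(1, 1) = 2
depth(h(h(e, e), e)) = 1 + max(1, 0) = 2
depth(h(h(h(e, e), h(e, e)), h(h(e, e), e))) = 1 + max(2, 2) = 3
depth(h(e, h(h(h(e, e), h(e, e)), h(h(e, e), e)))) = 1 + max(0, 3) = 4
depth(h(h(h(e, h(e, h(e, e))), e), h(e, h(h(h(e, e), h(e, e)), h(h(e, e), e))))) = 1 + max(4, 4) = 5
depth(h(h(h(e, e), h(e, e)), e)) = 1 + max(2, 0) = 3
depth(h(h(h(e, e), h(e, e)), h(h(h(e, e), h(e, e)), e))) = 1 + max(2, 3) = 4
depth(h(h(h(h(e, e), h(e, e)), h(h(h(e, e), h(e, e)), e)), h(e, h(e, e)))) = 1 + max(4, 2) = 5
depth(h(h(h(h(e, h(e, h(e, e))), e), h(e, h(h(h(e, e), h(e, e)), h(h(e, e), e)))), h(h(h(h(e, e), h(e, e)), h(h(h(e, e), h(e, e)), e)), h(e, h(e, e))))) = 1 + max(5, 5) = 6

6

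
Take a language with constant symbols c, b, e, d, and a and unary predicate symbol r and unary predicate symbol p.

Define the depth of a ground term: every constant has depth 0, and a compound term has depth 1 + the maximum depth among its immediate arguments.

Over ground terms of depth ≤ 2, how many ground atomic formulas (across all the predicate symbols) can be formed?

10

First count ground terms of depth ≤ 2.
With no function symbols every ground term is a constant, so there are exactly 5 ground terms at every depth bound.
N_0 = 5
N_1 = 5
N_2 = 5
Explicitly: c, b, e, d, a.
So |H| = 5.
For each predicate symbol, the number of ground atoms is |H| raised to its arity; summing:
  r: 5;  p: 5
Total ground atoms: 5 + 5 = 10.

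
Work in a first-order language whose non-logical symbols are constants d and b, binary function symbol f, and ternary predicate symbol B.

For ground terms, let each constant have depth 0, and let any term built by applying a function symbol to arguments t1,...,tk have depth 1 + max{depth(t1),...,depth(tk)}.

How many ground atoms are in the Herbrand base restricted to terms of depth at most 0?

First count ground terms of depth ≤ 0.
If N_k denotes the number of depth-≤k ground terms, the 2 constants give N_0 = 2, and each function symbol of arity r contributes N_{k-1}^r new terms at level k: N_k = 2 + N_{k-1}^2.
N_0 = 2
Explicitly: d, b.
So |H| = 2.
For each predicate symbol, the number of ground atoms is |H| raised to its arity; summing:
  B: 2^3 = 8
Total ground atoms: 8.

8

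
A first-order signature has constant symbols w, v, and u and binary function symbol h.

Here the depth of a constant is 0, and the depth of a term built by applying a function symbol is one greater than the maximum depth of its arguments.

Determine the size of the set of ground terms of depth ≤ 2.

Let N_k = |{terms of depth ≤ k}|. Then N_0 = 3 and N_k = 3 + N_{k-1}^2 for k ≥ 1 (one summand per function symbol, arity giving the exponent).
N_0 = 3
N_1 = 3 + 3^2 = 12
N_2 = 3 + 12^2 = 147

147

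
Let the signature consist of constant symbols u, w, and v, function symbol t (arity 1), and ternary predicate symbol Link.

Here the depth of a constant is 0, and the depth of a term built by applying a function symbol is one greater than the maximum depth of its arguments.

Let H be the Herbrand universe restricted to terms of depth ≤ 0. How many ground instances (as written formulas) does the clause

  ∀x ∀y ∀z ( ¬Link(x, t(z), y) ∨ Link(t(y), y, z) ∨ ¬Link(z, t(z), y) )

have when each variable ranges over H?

Ground terms of depth ≤ 0:
  If N_k denotes the number of depth-≤k ground terms, the 3 constants give N_0 = 3, and each function symbol of arity r contributes N_{k-1}^r new terms at level k: N_k = 3 + N_{k-1}.
  N_0 = 3
  Explicitly: u, w, v.
So there are 3 ground terms available for substitution.
The clause has 3 distinct variables (x, y, z), each appearing in the body. In the free term algebra distinct substitutions yield syntactically distinct ground instances.
Number of ground instances = 3^3 = 27.

27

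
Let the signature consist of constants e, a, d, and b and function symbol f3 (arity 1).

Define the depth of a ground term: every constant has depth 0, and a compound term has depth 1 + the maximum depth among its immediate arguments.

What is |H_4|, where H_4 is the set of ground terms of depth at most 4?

Let N_k count ground terms of depth at most k. Each non-constant term of depth ≤ k is some function symbol applied to depth-≤(k−1) arguments, giving N_k = 4 + N_{k-1}.
N_0 = 4
N_1 = 4 + 4 = 8
N_2 = 4 + 8 = 12
N_3 = 4 + 12 = 16
N_4 = 4 + 16 = 20

20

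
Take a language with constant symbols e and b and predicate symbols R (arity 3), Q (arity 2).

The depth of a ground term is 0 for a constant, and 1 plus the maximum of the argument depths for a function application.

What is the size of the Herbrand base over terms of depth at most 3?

12

First count ground terms of depth ≤ 3.
With no function symbols every ground term is a constant, so there are exactly 2 ground terms at every depth bound.
N_0 = 2
N_1 = 2
N_2 = 2
N_3 = 2
Explicitly: e, b.
So |H| = 2.
A ground atom is a predicate applied to a tuple of terms from H, so the count is the sum over predicates of |H|^arity:
  R: 2^3 = 8;  Q: 2^2 = 4
Total ground atoms: 8 + 4 = 12.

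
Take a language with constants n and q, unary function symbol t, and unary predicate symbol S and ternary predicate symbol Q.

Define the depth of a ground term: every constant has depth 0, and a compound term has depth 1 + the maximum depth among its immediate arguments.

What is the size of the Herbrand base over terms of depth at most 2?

222

First count ground terms of depth ≤ 2.
Count level by level. With function symbols t/1, the terms of depth ≤ k are the 2 constants together with each function applied to depth-≤(k−1) tuples, so N_k = 2 + N_{k-1}.
N_0 = 2
N_1 = 2 + 2 = 4
N_2 = 2 + 4 = 6
So |H| = 6.
Ground atoms are formed by filling each argument slot of a predicate with a term from H, so an r-ary predicate gives |H|^r atoms:
  S: 6;  Q: 6^3 = 216
Total ground atoms: 6 + 216 = 222.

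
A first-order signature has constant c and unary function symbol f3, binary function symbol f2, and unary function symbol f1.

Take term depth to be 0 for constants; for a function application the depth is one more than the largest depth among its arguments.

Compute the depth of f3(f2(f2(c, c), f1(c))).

depth(f2(c, c)) = 1 + max(0, 0) = 1
depth(f1(c)) = 1 + depth(c) = 1 + 0 = 1
depth(f2(f2(c, c), f1(c))) = 1 + max(1, 1) = 2
depth(f3(f2(f2(c, c), f1(c)))) = 1 + depth(f2(f2(c, c), f1(c))) = 1 + 2 = 3

3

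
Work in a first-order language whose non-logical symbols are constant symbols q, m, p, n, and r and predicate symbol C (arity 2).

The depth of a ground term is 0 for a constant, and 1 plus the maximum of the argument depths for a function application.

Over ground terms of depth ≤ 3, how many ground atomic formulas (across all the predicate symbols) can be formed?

25

First count ground terms of depth ≤ 3.
With no function symbols every ground term is a constant, so there are exactly 5 ground terms at every depth bound.
N_0 = 5
N_1 = 5
N_2 = 5
N_3 = 5
So |H| = 5.
A ground atom is a predicate applied to a tuple of terms from H, so the count is the sum over predicates of |H|^arity:
  C: 5^2 = 25
Total ground atoms: 25.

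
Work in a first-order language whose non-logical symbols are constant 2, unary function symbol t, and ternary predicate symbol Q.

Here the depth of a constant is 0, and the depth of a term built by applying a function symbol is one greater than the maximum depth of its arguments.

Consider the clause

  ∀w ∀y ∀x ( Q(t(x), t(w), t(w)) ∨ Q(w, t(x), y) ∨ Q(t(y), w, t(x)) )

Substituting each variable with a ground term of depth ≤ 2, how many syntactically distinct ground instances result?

27

Ground terms of depth ≤ 2:
  Let N_k count ground terms of depth at most k. Each non-constant term of depth ≤ k is some function symbol applied to depth-≤(k−1) arguments, giving N_k = 1 + N_{k-1}.
  N_0 = 1
  N_1 = 1 + 1 = 2
  N_2 = 1 + 2 = 3
  Explicitly: 2, t(2), t(t(2)).
So there are 3 ground terms available for substitution.
Each of w, y, x ranges independently over the available ground terms, and distinct assignments produce distinct instances.
Number of ground instances = 3^3 = 27.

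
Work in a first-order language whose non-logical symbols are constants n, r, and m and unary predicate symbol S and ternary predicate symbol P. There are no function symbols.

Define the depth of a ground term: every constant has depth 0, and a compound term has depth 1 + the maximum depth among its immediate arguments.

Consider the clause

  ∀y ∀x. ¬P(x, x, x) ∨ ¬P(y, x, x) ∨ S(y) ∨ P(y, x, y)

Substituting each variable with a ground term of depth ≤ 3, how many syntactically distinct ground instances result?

Ground terms of depth ≤ 3:
  With no function symbols every ground term is a constant, so there are exactly 3 ground terms at every depth bound.
  N_0 = 3
  N_1 = 3
  N_2 = 3
  N_3 = 3
  Explicitly: n, r, m.
So there are 3 ground terms available for substitution.
Each of y, x ranges independently over the available ground terms, and distinct assignments produce distinct instances.
Number of ground instances = 3^2 = 9.

9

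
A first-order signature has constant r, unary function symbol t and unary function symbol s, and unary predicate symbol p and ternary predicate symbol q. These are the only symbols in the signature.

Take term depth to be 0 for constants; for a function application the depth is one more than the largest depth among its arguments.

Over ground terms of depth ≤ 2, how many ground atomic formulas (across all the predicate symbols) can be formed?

350

First count ground terms of depth ≤ 2.
Write N_k for the number of ground terms of depth ≤ k. A term of depth ≤ k is either a constant or a function symbol applied to arguments of depth ≤ k−1, so N_k = 1 + N_{k-1} + N_{k-1}.
N_0 = 1
N_1 = 1 + 1 + 1 = 3
N_2 = 1 + 3 + 3 = 7
Explicitly: r, t(r), t(t(r)), t(s(r)), s(r), s(t(r)), s(s(r)).
So |H| = 7.
A ground atom is a predicate applied to a tuple of terms from H, so the count is the sum over predicates of |H|^arity:
  p: 7;  q: 7^3 = 343
Total ground atoms: 7 + 343 = 350.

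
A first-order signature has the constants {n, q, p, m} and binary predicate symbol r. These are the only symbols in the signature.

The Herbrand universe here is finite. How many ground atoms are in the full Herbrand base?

With no function symbols, the Herbrand universe is just the 4 constants.
Ground atoms per predicate: r: 4^2 = 16.
Herbrand base size = 16 = 16.

16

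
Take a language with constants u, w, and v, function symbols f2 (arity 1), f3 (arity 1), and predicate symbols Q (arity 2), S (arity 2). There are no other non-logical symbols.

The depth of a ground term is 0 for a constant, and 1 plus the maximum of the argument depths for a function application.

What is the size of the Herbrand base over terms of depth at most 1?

First count ground terms of depth ≤ 1.
Count level by level. With function symbols f2/1, f3/1, the terms of depth ≤ k are the 3 constants together with each function applied to depth-≤(k−1) tuples, so N_k = 3 + N_{k-1} + N_{k-1}.
N_0 = 3
N_1 = 3 + 3 + 3 = 9
Explicitly: u, w, v, f2(u), f2(w), f2(v), f3(u), f3(w), f3(v).
So |H| = 9.
Each predicate of arity r yields |H|^r ground atoms (one per choice of an r-tuple from H):
  Q: 9^2 = 81;  S: 9^2 = 81
Total ground atoms: 81 + 81 = 162.

162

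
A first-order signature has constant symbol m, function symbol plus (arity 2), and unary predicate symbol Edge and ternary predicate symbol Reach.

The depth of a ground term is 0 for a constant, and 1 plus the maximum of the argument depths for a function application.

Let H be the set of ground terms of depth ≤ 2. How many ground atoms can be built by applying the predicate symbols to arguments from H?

130

First count ground terms of depth ≤ 2.
Write N_k for the number of ground terms of depth ≤ k. A term of depth ≤ k is either a constant or a function symbol applied to arguments of depth ≤ k−1, so N_k = 1 + N_{k-1}^2.
N_0 = 1
N_1 = 1 + 1^2 = 2
N_2 = 1 + 2^2 = 5
So |H| = 5.
Ground atoms are formed by filling each argument slot of a predicate with a term from H, so an r-ary predicate gives |H|^r atoms:
  Edge: 5;  Reach: 5^3 = 125
Total ground atoms: 5 + 125 = 130.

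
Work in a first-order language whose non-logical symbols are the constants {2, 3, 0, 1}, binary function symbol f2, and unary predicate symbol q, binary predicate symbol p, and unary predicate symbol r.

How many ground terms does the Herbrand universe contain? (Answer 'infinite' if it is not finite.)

infinite

The signature has at least one function symbol (f2, arity 2) and at least one constant (2).
Iterating f2 gives infinitely many distinct ground terms: 2, f2(2, 2), f2(f2(2, 2), f2(2, 2)), ...
So the Herbrand universe is infinite.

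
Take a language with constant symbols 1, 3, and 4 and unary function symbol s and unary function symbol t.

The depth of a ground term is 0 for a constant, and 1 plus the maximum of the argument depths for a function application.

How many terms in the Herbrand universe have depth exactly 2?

Count level by level. With function symbols s/1, t/1, the terms of depth ≤ k are the 3 constants together with each function applied to depth-≤(k−1) tuples, so N_k = 3 + N_{k-1} + N_{k-1}.
N_0 = 3
N_1 = 3 + 3 + 3 = 9
N_2 = 3 + 9 + 9 = 21
Terms of depth exactly 2: N_2 − N_1 = 21 − 9 = 12.

12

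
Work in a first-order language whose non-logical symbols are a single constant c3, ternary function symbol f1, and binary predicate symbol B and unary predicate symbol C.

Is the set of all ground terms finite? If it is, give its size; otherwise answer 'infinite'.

The signature has at least one function symbol (f1, arity 3) and at least one constant (c3).
Iterating f1 gives infinitely many distinct ground terms: c3, f1(c3, c3, c3), f1(f1(c3, c3, c3), f1(c3, c3, c3), f1(c3, c3, c3)), ...
So the Herbrand universe is infinite.

infinite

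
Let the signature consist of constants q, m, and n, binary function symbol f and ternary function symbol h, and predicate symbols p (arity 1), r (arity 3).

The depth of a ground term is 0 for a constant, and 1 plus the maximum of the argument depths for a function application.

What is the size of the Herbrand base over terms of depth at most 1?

59358

First count ground terms of depth ≤ 1.
If N_k denotes the number of depth-≤k ground terms, the 3 constants give N_0 = 3, and each function symbol of arity r contributes N_{k-1}^r new terms at level k: N_k = 3 + N_{k-1}^2 + N_{k-1}^3.
N_0 = 3
N_1 = 3 + 3^2 + 3^3 = 39
So |H| = 39.
A ground atom is a predicate applied to a tuple of terms from H, so the count is the sum over predicates of |H|^arity:
  p: 39;  r: 39^3 = 59319
Total ground atoms: 39 + 59319 = 59358.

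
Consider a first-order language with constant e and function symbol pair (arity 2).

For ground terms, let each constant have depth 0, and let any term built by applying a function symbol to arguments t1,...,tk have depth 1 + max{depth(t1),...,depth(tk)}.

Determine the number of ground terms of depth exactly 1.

Count level by level. With function symbols pair/2, the terms of depth ≤ k are the 1 constant together with each function applied to depth-≤(k−1) tuples, so N_k = 1 + N_{k-1}^2.
N_0 = 1
N_1 = 1 + 1^2 = 2
Terms of depth exactly 1: N_1 − N_0 = 2 − 1 = 1.

1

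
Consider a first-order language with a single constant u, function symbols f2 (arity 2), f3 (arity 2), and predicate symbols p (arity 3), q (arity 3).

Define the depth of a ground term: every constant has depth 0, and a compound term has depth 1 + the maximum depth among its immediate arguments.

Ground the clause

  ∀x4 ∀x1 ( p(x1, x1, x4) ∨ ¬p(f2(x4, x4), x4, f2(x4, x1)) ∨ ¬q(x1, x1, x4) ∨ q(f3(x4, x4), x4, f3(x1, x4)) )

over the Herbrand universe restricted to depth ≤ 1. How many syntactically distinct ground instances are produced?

Ground terms of depth ≤ 1:
  Let N_k count ground terms of depth at most k. Each non-constant term of depth ≤ k is some function symbol applied to depth-≤(k−1) arguments, giving N_k = 1 + N_{k-1}^2 + N_{k-1}^2.
  N_0 = 1
  N_1 = 1 + 1^2 + 1^2 = 3
  Explicitly: u, f2(u, u), f3(u, u).
So there are 3 ground terms available for substitution.
The body mentions every one of the 2 quantified variables; since ground terms form a free algebra, no two substitutions collapse to the same formula.
Number of ground instances = 3^2 = 9.

9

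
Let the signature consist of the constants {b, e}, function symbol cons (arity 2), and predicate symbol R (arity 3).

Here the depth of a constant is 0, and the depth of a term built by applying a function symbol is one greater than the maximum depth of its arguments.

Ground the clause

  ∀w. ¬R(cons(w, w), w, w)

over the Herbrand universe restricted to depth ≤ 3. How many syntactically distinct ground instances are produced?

1446

Ground terms of depth ≤ 3:
  Count level by level. With function symbols cons/2, the terms of depth ≤ k are the 2 constants together with each function applied to depth-≤(k−1) tuples, so N_k = 2 + N_{k-1}^2.
  N_0 = 2
  N_1 = 2 + 2^2 = 6
  N_2 = 2 + 6^2 = 38
  N_3 = 2 + 38^2 = 1446
So there are 1446 ground terms available for substitution.
The body mentions the single quantified variable w; since ground terms form a free algebra, no two substitutions collapse to the same formula.
Number of ground instances = 1446.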